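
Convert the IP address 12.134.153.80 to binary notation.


12 = 00001100
134 = 10000110
153 = 10011001
80 = 01010000
Binary: 00001100.10000110.10011001.01010000


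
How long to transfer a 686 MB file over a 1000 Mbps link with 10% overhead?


Effective throughput = 1000 * (1 - 10/100) = 900 Mbps
File size in Mb = 686 * 8 = 5488 Mb
Time = 5488 / 900
Time = 6.0978 seconds


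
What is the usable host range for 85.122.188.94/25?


Network: 85.122.188.0
Broadcast: 85.122.188.127
First usable = network + 1
Last usable = broadcast - 1
Range: 85.122.188.1 to 85.122.188.126


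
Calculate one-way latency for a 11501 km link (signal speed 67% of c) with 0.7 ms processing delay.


Speed = 0.67 * 3e5 km/s = 201000 km/s
Propagation delay = 11501 / 201000 = 0.0572 s = 57.2189 ms
Processing delay = 0.7 ms
Total one-way latency = 57.9189 ms


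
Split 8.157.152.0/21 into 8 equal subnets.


New prefix = 21 + 3 = 24
Each subnet has 256 addresses
  8.157.152.0/24
  8.157.153.0/24
  8.157.154.0/24
  8.157.155.0/24
  8.157.156.0/24
  8.157.157.0/24
  8.157.158.0/24
  8.157.159.0/24
Subnets: 8.157.152.0/24, 8.157.153.0/24, 8.157.154.0/24, 8.157.155.0/24, 8.157.156.0/24, 8.157.157.0/24, 8.157.158.0/24, 8.157.159.0/24


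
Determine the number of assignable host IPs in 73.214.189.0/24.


Host bits = 32 - 24 = 8
Total addresses = 2^8 = 256
Usable = total - 2 (network and broadcast)
Usable hosts: 254


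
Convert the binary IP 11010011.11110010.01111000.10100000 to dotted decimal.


11010011 = 211
11110010 = 242
01111000 = 120
10100000 = 160
IP: 211.242.120.160


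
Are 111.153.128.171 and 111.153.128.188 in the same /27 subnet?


Mask: 255.255.255.224
111.153.128.171 AND mask = 111.153.128.160
111.153.128.188 AND mask = 111.153.128.160
Yes, same subnet (111.153.128.160)


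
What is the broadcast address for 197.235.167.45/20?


Network: 197.235.160.0/20
Host bits = 12
Set all host bits to 1:
Broadcast: 197.235.175.255


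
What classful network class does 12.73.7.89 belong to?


First octet: 12
Binary: 00001100
0xxxxxxx -> Class A (1-126)
Class A, default mask 255.0.0.0 (/8)


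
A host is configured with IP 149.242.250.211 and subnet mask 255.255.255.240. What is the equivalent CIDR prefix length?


Binary: 11111111.11111111.11111111.11110000
Count leading 1s
Prefix: /28


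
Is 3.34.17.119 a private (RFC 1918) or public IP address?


RFC 1918 private ranges:
  10.0.0.0/8 (10.0.0.0 - 10.255.255.255)
  172.16.0.0/12 (172.16.0.0 - 172.31.255.255)
  192.168.0.0/16 (192.168.0.0 - 192.168.255.255)
Public (not in any RFC 1918 range)


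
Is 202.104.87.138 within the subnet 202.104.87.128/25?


Subnet network: 202.104.87.128
Test IP AND mask: 202.104.87.128
Yes, 202.104.87.138 is in 202.104.87.128/25


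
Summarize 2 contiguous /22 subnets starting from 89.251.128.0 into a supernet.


Original prefix: /22
Number of subnets: 2 = 2^1
New prefix = 22 - 1 = 21
Supernet: 89.251.128.0/21


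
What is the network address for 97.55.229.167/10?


IP:   01100001.00110111.11100101.10100111
Mask: 11111111.11000000.00000000.00000000
AND operation:
Net:  01100001.00000000.00000000.00000000
Network: 97.0.0.0/10


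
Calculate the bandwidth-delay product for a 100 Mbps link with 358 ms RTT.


BDP = bandwidth * RTT
= 100 Mbps * 358 ms
= 100 * 1e6 * 358 / 1000 bits
= 35800000 bits
= 4475000 bytes
= 4370.1172 KB
BDP = 35800000 bits (4475000 bytes)


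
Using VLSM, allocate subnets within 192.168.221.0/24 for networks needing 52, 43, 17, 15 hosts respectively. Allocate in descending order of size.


52 hosts -> /26 (62 usable): 192.168.221.0/26
43 hosts -> /26 (62 usable): 192.168.221.64/26
17 hosts -> /27 (30 usable): 192.168.221.128/27
15 hosts -> /27 (30 usable): 192.168.221.160/27
Allocation: 192.168.221.0/26 (52 hosts, 62 usable); 192.168.221.64/26 (43 hosts, 62 usable); 192.168.221.128/27 (17 hosts, 30 usable); 192.168.221.160/27 (15 hosts, 30 usable)


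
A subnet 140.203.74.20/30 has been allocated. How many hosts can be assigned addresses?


Host bits = 32 - 30 = 2
Total addresses = 2^2 = 4
Usable = total - 2 (network and broadcast)
Usable hosts: 2


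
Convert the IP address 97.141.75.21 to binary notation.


97 = 01100001
141 = 10001101
75 = 01001011
21 = 00010101
Binary: 01100001.10001101.01001011.00010101


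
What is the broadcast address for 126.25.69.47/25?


Network: 126.25.69.0/25
Host bits = 7
Set all host bits to 1:
Broadcast: 126.25.69.127


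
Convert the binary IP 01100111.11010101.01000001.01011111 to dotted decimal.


01100111 = 103
11010101 = 213
01000001 = 65
01011111 = 95
IP: 103.213.65.95


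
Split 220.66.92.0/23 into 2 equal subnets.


New prefix = 23 + 1 = 24
Each subnet has 256 addresses
  220.66.92.0/24
  220.66.93.0/24
Subnets: 220.66.92.0/24, 220.66.93.0/24


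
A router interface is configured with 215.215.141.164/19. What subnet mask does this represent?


/19 means 19 network bits, 13 host bits
Binary: 11111111111111111110000000000000
Mask: 255.255.224.0


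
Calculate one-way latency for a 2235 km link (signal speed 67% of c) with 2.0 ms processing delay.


Speed = 0.67 * 3e5 km/s = 201000 km/s
Propagation delay = 2235 / 201000 = 0.0111 s = 11.1194 ms
Processing delay = 2.0 ms
Total one-way latency = 13.1194 ms


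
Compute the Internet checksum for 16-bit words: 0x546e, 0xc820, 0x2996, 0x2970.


Sum all words (with carry folding):
+ 0x546e = 0x546e
+ 0xc820 = 0x1c8f
+ 0x2996 = 0x4625
+ 0x2970 = 0x6f95
One's complement: ~0x6f95
Checksum = 0x906a


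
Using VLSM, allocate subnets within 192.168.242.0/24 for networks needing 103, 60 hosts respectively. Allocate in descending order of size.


103 hosts -> /25 (126 usable): 192.168.242.0/25
60 hosts -> /26 (62 usable): 192.168.242.128/26
Allocation: 192.168.242.0/25 (103 hosts, 126 usable); 192.168.242.128/26 (60 hosts, 62 usable)


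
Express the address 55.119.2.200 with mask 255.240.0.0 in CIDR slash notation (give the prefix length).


Binary: 11111111.11110000.00000000.00000000
Count leading 1s
Prefix: /12


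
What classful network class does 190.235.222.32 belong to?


First octet: 190
Binary: 10111110
10xxxxxx -> Class B (128-191)
Class B, default mask 255.255.0.0 (/16)


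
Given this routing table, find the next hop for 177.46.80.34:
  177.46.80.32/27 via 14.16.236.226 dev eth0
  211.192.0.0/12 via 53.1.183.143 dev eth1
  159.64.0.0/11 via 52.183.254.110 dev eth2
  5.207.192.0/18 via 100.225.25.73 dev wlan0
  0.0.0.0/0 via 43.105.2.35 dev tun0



Longest prefix match for 177.46.80.34:
  /27 177.46.80.32: MATCH
  /12 211.192.0.0: no
  /11 159.64.0.0: no
  /18 5.207.192.0: no
  /0 0.0.0.0: MATCH
Selected: next-hop 14.16.236.226 via eth0 (matched /27)


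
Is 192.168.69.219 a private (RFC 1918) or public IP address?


RFC 1918 private ranges:
  10.0.0.0/8 (10.0.0.0 - 10.255.255.255)
  172.16.0.0/12 (172.16.0.0 - 172.31.255.255)
  192.168.0.0/16 (192.168.0.0 - 192.168.255.255)
Private (in 192.168.0.0/16)


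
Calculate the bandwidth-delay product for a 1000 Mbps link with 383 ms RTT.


BDP = bandwidth * RTT
= 1000 Mbps * 383 ms
= 1000 * 1e6 * 383 / 1000 bits
= 383000000 bits
= 47875000 bytes
= 46752.9297 KB
BDP = 383000000 bits (47875000 bytes)


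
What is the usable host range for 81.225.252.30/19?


Network: 81.225.224.0
Broadcast: 81.225.255.255
First usable = network + 1
Last usable = broadcast - 1
Range: 81.225.224.1 to 81.225.255.254


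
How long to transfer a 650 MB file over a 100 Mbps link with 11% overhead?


Effective throughput = 100 * (1 - 11/100) = 89 Mbps
File size in Mb = 650 * 8 = 5200 Mb
Time = 5200 / 89
Time = 58.427 seconds


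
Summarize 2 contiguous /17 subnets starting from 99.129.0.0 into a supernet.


Original prefix: /17
Number of subnets: 2 = 2^1
New prefix = 17 - 1 = 16
Supernet: 99.129.0.0/16


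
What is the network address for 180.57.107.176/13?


IP:   10110100.00111001.01101011.10110000
Mask: 11111111.11111000.00000000.00000000
AND operation:
Net:  10110100.00111000.00000000.00000000
Network: 180.56.0.0/13


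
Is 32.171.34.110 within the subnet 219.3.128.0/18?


Subnet network: 219.3.128.0
Test IP AND mask: 32.171.0.0
No, 32.171.34.110 is not in 219.3.128.0/18


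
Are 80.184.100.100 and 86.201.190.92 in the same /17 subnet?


Mask: 255.255.128.0
80.184.100.100 AND mask = 80.184.0.0
86.201.190.92 AND mask = 86.201.128.0
No, different subnets (80.184.0.0 vs 86.201.128.0)


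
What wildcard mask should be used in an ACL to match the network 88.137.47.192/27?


Subnet mask: 255.255.255.224
Wildcard = 255.255.255.255 - subnet mask
255 - 255 = 0
255 - 255 = 0
255 - 255 = 0
255 - 224 = 31
Wildcard: 0.0.0.31


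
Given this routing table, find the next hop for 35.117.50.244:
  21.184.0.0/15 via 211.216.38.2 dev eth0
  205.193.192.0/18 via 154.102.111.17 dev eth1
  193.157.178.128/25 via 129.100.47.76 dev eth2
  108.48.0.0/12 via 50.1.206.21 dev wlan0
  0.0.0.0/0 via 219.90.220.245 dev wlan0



Longest prefix match for 35.117.50.244:
  /15 21.184.0.0: no
  /18 205.193.192.0: no
  /25 193.157.178.128: no
  /12 108.48.0.0: no
  /0 0.0.0.0: MATCH
Selected: next-hop 219.90.220.245 via wlan0 (matched /0)


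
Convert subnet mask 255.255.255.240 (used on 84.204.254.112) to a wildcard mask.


Subnet mask: 255.255.255.240
Wildcard = 255.255.255.255 - subnet mask
255 - 255 = 0
255 - 255 = 0
255 - 255 = 0
255 - 240 = 15
Wildcard: 0.0.0.15


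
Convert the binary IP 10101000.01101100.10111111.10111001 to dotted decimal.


10101000 = 168
01101100 = 108
10111111 = 191
10111001 = 185
IP: 168.108.191.185


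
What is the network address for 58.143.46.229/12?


IP:   00111010.10001111.00101110.11100101
Mask: 11111111.11110000.00000000.00000000
AND operation:
Net:  00111010.10000000.00000000.00000000
Network: 58.128.0.0/12


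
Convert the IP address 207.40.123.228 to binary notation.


207 = 11001111
40 = 00101000
123 = 01111011
228 = 11100100
Binary: 11001111.00101000.01111011.11100100


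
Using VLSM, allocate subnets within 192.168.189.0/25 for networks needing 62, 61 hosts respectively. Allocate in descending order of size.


62 hosts -> /26 (62 usable): 192.168.189.0/26
61 hosts -> /26 (62 usable): 192.168.189.64/26
Allocation: 192.168.189.0/26 (62 hosts, 62 usable); 192.168.189.64/26 (61 hosts, 62 usable)


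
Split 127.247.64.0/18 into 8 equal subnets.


New prefix = 18 + 3 = 21
Each subnet has 2048 addresses
  127.247.64.0/21
  127.247.72.0/21
  127.247.80.0/21
  127.247.88.0/21
  127.247.96.0/21
  127.247.104.0/21
  127.247.112.0/21
  127.247.120.0/21
Subnets: 127.247.64.0/21, 127.247.72.0/21, 127.247.80.0/21, 127.247.88.0/21, 127.247.96.0/21, 127.247.104.0/21, 127.247.112.0/21, 127.247.120.0/21


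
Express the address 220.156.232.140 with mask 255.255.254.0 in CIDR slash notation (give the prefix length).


Binary: 11111111.11111111.11111110.00000000
Count leading 1s
Prefix: /23


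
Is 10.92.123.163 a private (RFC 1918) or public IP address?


RFC 1918 private ranges:
  10.0.0.0/8 (10.0.0.0 - 10.255.255.255)
  172.16.0.0/12 (172.16.0.0 - 172.31.255.255)
  192.168.0.0/16 (192.168.0.0 - 192.168.255.255)
Private (in 10.0.0.0/8)


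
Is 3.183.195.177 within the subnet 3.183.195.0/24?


Subnet network: 3.183.195.0
Test IP AND mask: 3.183.195.0
Yes, 3.183.195.177 is in 3.183.195.0/24


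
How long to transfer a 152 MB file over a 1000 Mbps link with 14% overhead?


Effective throughput = 1000 * (1 - 14/100) = 860 Mbps
File size in Mb = 152 * 8 = 1216 Mb
Time = 1216 / 860
Time = 1.414 seconds


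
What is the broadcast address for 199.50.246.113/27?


Network: 199.50.246.96/27
Host bits = 5
Set all host bits to 1:
Broadcast: 199.50.246.127


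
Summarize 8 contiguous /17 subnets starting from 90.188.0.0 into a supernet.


Original prefix: /17
Number of subnets: 8 = 2^3
New prefix = 17 - 3 = 14
Supernet: 90.188.0.0/14


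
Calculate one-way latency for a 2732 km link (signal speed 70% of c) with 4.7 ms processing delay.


Speed = 0.7 * 3e5 km/s = 210000 km/s
Propagation delay = 2732 / 210000 = 0.013 s = 13.0095 ms
Processing delay = 4.7 ms
Total one-way latency = 17.7095 ms


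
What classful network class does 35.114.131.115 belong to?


First octet: 35
Binary: 00100011
0xxxxxxx -> Class A (1-126)
Class A, default mask 255.0.0.0 (/8)


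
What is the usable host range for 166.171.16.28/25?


Network: 166.171.16.0
Broadcast: 166.171.16.127
First usable = network + 1
Last usable = broadcast - 1
Range: 166.171.16.1 to 166.171.16.126


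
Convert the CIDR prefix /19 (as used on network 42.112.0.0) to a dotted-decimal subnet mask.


/19 means 19 network bits, 13 host bits
Binary: 11111111111111111110000000000000
Mask: 255.255.224.0


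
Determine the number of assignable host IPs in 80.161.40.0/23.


Host bits = 32 - 23 = 9
Total addresses = 2^9 = 512
Usable = total - 2 (network and broadcast)
Usable hosts: 510


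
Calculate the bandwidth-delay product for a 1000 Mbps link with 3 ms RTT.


BDP = bandwidth * RTT
= 1000 Mbps * 3 ms
= 1000 * 1e6 * 3 / 1000 bits
= 3000000 bits
= 375000 bytes
= 366.2109 KB
BDP = 3000000 bits (375000 bytes)


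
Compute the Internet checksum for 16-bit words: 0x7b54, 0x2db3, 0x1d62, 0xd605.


Sum all words (with carry folding):
+ 0x7b54 = 0x7b54
+ 0x2db3 = 0xa907
+ 0x1d62 = 0xc669
+ 0xd605 = 0x9c6f
One's complement: ~0x9c6f
Checksum = 0x6390


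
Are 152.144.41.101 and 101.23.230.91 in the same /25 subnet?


Mask: 255.255.255.128
152.144.41.101 AND mask = 152.144.41.0
101.23.230.91 AND mask = 101.23.230.0
No, different subnets (152.144.41.0 vs 101.23.230.0)


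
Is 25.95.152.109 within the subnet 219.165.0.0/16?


Subnet network: 219.165.0.0
Test IP AND mask: 25.95.0.0
No, 25.95.152.109 is not in 219.165.0.0/16


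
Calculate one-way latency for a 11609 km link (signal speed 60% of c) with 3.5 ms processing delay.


Speed = 0.6 * 3e5 km/s = 180000 km/s
Propagation delay = 11609 / 180000 = 0.0645 s = 64.4944 ms
Processing delay = 3.5 ms
Total one-way latency = 67.9944 ms


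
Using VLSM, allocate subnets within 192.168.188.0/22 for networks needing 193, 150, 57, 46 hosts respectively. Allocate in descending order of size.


193 hosts -> /24 (254 usable): 192.168.188.0/24
150 hosts -> /24 (254 usable): 192.168.189.0/24
57 hosts -> /26 (62 usable): 192.168.190.0/26
46 hosts -> /26 (62 usable): 192.168.190.64/26
Allocation: 192.168.188.0/24 (193 hosts, 254 usable); 192.168.189.0/24 (150 hosts, 254 usable); 192.168.190.0/26 (57 hosts, 62 usable); 192.168.190.64/26 (46 hosts, 62 usable)


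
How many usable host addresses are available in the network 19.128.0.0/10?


Host bits = 32 - 10 = 22
Total addresses = 2^22 = 4194304
Usable = total - 2 (network and broadcast)
Usable hosts: 4194302


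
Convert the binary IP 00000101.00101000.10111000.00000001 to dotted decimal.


00000101 = 5
00101000 = 40
10111000 = 184
00000001 = 1
IP: 5.40.184.1


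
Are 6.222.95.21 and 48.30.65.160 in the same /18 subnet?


Mask: 255.255.192.0
6.222.95.21 AND mask = 6.222.64.0
48.30.65.160 AND mask = 48.30.64.0
No, different subnets (6.222.64.0 vs 48.30.64.0)


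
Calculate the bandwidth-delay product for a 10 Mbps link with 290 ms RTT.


BDP = bandwidth * RTT
= 10 Mbps * 290 ms
= 10 * 1e6 * 290 / 1000 bits
= 2900000 bits
= 362500 bytes
= 354.0039 KB
BDP = 2900000 bits (362500 bytes)


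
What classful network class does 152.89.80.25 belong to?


First octet: 152
Binary: 10011000
10xxxxxx -> Class B (128-191)
Class B, default mask 255.255.0.0 (/16)


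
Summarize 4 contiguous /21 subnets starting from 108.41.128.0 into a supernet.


Original prefix: /21
Number of subnets: 4 = 2^2
New prefix = 21 - 2 = 19
Supernet: 108.41.128.0/19


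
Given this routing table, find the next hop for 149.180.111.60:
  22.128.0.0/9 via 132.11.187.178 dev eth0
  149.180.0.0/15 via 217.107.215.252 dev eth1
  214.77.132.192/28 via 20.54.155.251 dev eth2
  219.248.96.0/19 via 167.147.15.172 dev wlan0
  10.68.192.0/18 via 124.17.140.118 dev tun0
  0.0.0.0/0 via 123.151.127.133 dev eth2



Longest prefix match for 149.180.111.60:
  /9 22.128.0.0: no
  /15 149.180.0.0: MATCH
  /28 214.77.132.192: no
  /19 219.248.96.0: no
  /18 10.68.192.0: no
  /0 0.0.0.0: MATCH
Selected: next-hop 217.107.215.252 via eth1 (matched /15)


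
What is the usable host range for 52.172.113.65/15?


Network: 52.172.0.0
Broadcast: 52.173.255.255
First usable = network + 1
Last usable = broadcast - 1
Range: 52.172.0.1 to 52.173.255.254


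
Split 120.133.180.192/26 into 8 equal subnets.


New prefix = 26 + 3 = 29
Each subnet has 8 addresses
  120.133.180.192/29
  120.133.180.200/29
  120.133.180.208/29
  120.133.180.216/29
  120.133.180.224/29
  120.133.180.232/29
  120.133.180.240/29
  120.133.180.248/29
Subnets: 120.133.180.192/29, 120.133.180.200/29, 120.133.180.208/29, 120.133.180.216/29, 120.133.180.224/29, 120.133.180.232/29, 120.133.180.240/29, 120.133.180.248/29


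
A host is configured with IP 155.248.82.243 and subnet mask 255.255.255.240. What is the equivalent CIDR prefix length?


Binary: 11111111.11111111.11111111.11110000
Count leading 1s
Prefix: /28


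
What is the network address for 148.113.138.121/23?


IP:   10010100.01110001.10001010.01111001
Mask: 11111111.11111111.11111110.00000000
AND operation:
Net:  10010100.01110001.10001010.00000000
Network: 148.113.138.0/23


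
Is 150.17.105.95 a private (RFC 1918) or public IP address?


RFC 1918 private ranges:
  10.0.0.0/8 (10.0.0.0 - 10.255.255.255)
  172.16.0.0/12 (172.16.0.0 - 172.31.255.255)
  192.168.0.0/16 (192.168.0.0 - 192.168.255.255)
Public (not in any RFC 1918 range)


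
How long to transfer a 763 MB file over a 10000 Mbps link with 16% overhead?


Effective throughput = 10000 * (1 - 16/100) = 8400 Mbps
File size in Mb = 763 * 8 = 6104 Mb
Time = 6104 / 8400
Time = 0.7267 seconds


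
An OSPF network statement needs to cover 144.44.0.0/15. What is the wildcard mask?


Subnet mask: 255.254.0.0
Wildcard = 255.255.255.255 - subnet mask
255 - 255 = 0
255 - 254 = 1
255 - 0 = 255
255 - 0 = 255
Wildcard: 0.1.255.255


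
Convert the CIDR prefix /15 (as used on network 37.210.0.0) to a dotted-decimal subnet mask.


/15 means 15 network bits, 17 host bits
Binary: 11111111111111100000000000000000
Mask: 255.254.0.0


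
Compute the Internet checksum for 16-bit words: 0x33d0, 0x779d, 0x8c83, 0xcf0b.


Sum all words (with carry folding):
+ 0x33d0 = 0x33d0
+ 0x779d = 0xab6d
+ 0x8c83 = 0x37f1
+ 0xcf0b = 0x06fd
One's complement: ~0x06fd
Checksum = 0xf902


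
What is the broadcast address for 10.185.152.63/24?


Network: 10.185.152.0/24
Host bits = 8
Set all host bits to 1:
Broadcast: 10.185.152.255


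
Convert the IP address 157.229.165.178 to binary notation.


157 = 10011101
229 = 11100101
165 = 10100101
178 = 10110010
Binary: 10011101.11100101.10100101.10110010


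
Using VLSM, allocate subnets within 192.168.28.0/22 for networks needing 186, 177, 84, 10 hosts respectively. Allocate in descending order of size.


186 hosts -> /24 (254 usable): 192.168.28.0/24
177 hosts -> /24 (254 usable): 192.168.29.0/24
84 hosts -> /25 (126 usable): 192.168.30.0/25
10 hosts -> /28 (14 usable): 192.168.30.128/28
Allocation: 192.168.28.0/24 (186 hosts, 254 usable); 192.168.29.0/24 (177 hosts, 254 usable); 192.168.30.0/25 (84 hosts, 126 usable); 192.168.30.128/28 (10 hosts, 14 usable)


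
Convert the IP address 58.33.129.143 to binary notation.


58 = 00111010
33 = 00100001
129 = 10000001
143 = 10001111
Binary: 00111010.00100001.10000001.10001111


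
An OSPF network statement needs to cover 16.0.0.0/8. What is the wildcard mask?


Subnet mask: 255.0.0.0
Wildcard = 255.255.255.255 - subnet mask
255 - 255 = 0
255 - 0 = 255
255 - 0 = 255
255 - 0 = 255
Wildcard: 0.255.255.255


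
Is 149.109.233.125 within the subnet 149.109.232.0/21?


Subnet network: 149.109.232.0
Test IP AND mask: 149.109.232.0
Yes, 149.109.233.125 is in 149.109.232.0/21


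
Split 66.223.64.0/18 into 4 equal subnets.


New prefix = 18 + 2 = 20
Each subnet has 4096 addresses
  66.223.64.0/20
  66.223.80.0/20
  66.223.96.0/20
  66.223.112.0/20
Subnets: 66.223.64.0/20, 66.223.80.0/20, 66.223.96.0/20, 66.223.112.0/20


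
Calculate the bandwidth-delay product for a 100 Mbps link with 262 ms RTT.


BDP = bandwidth * RTT
= 100 Mbps * 262 ms
= 100 * 1e6 * 262 / 1000 bits
= 26200000 bits
= 3275000 bytes
= 3198.2422 KB
BDP = 26200000 bits (3275000 bytes)


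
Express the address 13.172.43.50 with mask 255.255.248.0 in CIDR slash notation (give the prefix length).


Binary: 11111111.11111111.11111000.00000000
Count leading 1s
Prefix: /21


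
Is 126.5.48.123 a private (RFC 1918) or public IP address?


RFC 1918 private ranges:
  10.0.0.0/8 (10.0.0.0 - 10.255.255.255)
  172.16.0.0/12 (172.16.0.0 - 172.31.255.255)
  192.168.0.0/16 (192.168.0.0 - 192.168.255.255)
Public (not in any RFC 1918 range)


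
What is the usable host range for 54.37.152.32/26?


Network: 54.37.152.0
Broadcast: 54.37.152.63
First usable = network + 1
Last usable = broadcast - 1
Range: 54.37.152.1 to 54.37.152.62


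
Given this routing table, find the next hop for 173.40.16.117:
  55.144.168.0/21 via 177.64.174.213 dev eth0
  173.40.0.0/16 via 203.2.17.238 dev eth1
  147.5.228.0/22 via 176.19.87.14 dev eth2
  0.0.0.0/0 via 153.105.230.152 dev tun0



Longest prefix match for 173.40.16.117:
  /21 55.144.168.0: no
  /16 173.40.0.0: MATCH
  /22 147.5.228.0: no
  /0 0.0.0.0: MATCH
Selected: next-hop 203.2.17.238 via eth1 (matched /16)


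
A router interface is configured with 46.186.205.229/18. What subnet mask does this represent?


/18 means 18 network bits, 14 host bits
Binary: 11111111111111111100000000000000
Mask: 255.255.192.0


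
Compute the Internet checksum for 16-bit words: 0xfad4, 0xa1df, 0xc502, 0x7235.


Sum all words (with carry folding):
+ 0xfad4 = 0xfad4
+ 0xa1df = 0x9cb4
+ 0xc502 = 0x61b7
+ 0x7235 = 0xd3ec
One's complement: ~0xd3ec
Checksum = 0x2c13


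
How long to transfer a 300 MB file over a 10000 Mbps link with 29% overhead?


Effective throughput = 10000 * (1 - 29/100) = 7100 Mbps
File size in Mb = 300 * 8 = 2400 Mb
Time = 2400 / 7100
Time = 0.338 seconds


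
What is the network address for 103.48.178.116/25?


IP:   01100111.00110000.10110010.01110100
Mask: 11111111.11111111.11111111.10000000
AND operation:
Net:  01100111.00110000.10110010.00000000
Network: 103.48.178.0/25


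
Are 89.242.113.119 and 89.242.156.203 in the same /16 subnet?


Mask: 255.255.0.0
89.242.113.119 AND mask = 89.242.0.0
89.242.156.203 AND mask = 89.242.0.0
Yes, same subnet (89.242.0.0)


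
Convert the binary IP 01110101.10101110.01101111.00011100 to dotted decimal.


01110101 = 117
10101110 = 174
01101111 = 111
00011100 = 28
IP: 117.174.111.28


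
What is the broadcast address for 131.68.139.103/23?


Network: 131.68.138.0/23
Host bits = 9
Set all host bits to 1:
Broadcast: 131.68.139.255


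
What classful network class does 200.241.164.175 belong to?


First octet: 200
Binary: 11001000
110xxxxx -> Class C (192-223)
Class C, default mask 255.255.255.0 (/24)


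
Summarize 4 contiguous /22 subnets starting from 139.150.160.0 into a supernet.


Original prefix: /22
Number of subnets: 4 = 2^2
New prefix = 22 - 2 = 20
Supernet: 139.150.160.0/20


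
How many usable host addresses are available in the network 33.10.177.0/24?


Host bits = 32 - 24 = 8
Total addresses = 2^8 = 256
Usable = total - 2 (network and broadcast)
Usable hosts: 254


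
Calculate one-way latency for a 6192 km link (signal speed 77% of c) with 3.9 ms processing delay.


Speed = 0.77 * 3e5 km/s = 231000 km/s
Propagation delay = 6192 / 231000 = 0.0268 s = 26.8052 ms
Processing delay = 3.9 ms
Total one-way latency = 30.7052 ms


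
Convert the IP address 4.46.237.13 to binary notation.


4 = 00000100
46 = 00101110
237 = 11101101
13 = 00001101
Binary: 00000100.00101110.11101101.00001101


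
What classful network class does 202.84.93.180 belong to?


First octet: 202
Binary: 11001010
110xxxxx -> Class C (192-223)
Class C, default mask 255.255.255.0 (/24)


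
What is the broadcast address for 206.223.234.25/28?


Network: 206.223.234.16/28
Host bits = 4
Set all host bits to 1:
Broadcast: 206.223.234.31


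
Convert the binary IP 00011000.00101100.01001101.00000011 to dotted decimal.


00011000 = 24
00101100 = 44
01001101 = 77
00000011 = 3
IP: 24.44.77.3


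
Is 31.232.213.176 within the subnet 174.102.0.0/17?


Subnet network: 174.102.0.0
Test IP AND mask: 31.232.128.0
No, 31.232.213.176 is not in 174.102.0.0/17


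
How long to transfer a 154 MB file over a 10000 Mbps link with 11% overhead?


Effective throughput = 10000 * (1 - 11/100) = 8900 Mbps
File size in Mb = 154 * 8 = 1232 Mb
Time = 1232 / 8900
Time = 0.1384 seconds


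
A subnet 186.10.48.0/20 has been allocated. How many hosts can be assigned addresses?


Host bits = 32 - 20 = 12
Total addresses = 2^12 = 4096
Usable = total - 2 (network and broadcast)
Usable hosts: 4094


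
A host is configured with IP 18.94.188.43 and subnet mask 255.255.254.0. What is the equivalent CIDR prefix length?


Binary: 11111111.11111111.11111110.00000000
Count leading 1s
Prefix: /23


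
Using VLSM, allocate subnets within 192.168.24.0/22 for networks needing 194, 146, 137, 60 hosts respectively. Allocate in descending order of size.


194 hosts -> /24 (254 usable): 192.168.24.0/24
146 hosts -> /24 (254 usable): 192.168.25.0/24
137 hosts -> /24 (254 usable): 192.168.26.0/24
60 hosts -> /26 (62 usable): 192.168.27.0/26
Allocation: 192.168.24.0/24 (194 hosts, 254 usable); 192.168.25.0/24 (146 hosts, 254 usable); 192.168.26.0/24 (137 hosts, 254 usable); 192.168.27.0/26 (60 hosts, 62 usable)


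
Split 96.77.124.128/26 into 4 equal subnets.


New prefix = 26 + 2 = 28
Each subnet has 16 addresses
  96.77.124.128/28
  96.77.124.144/28
  96.77.124.160/28
  96.77.124.176/28
Subnets: 96.77.124.128/28, 96.77.124.144/28, 96.77.124.160/28, 96.77.124.176/28


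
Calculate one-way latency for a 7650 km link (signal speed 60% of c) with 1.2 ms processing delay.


Speed = 0.6 * 3e5 km/s = 180000 km/s
Propagation delay = 7650 / 180000 = 0.0425 s = 42.5 ms
Processing delay = 1.2 ms
Total one-way latency = 43.7 ms


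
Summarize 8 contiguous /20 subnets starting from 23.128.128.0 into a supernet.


Original prefix: /20
Number of subnets: 8 = 2^3
New prefix = 20 - 3 = 17
Supernet: 23.128.128.0/17


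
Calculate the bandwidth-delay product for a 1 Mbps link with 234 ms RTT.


BDP = bandwidth * RTT
= 1 Mbps * 234 ms
= 1 * 1e6 * 234 / 1000 bits
= 234000 bits
= 29250 bytes
= 28.5645 KB
BDP = 234000 bits (29250 bytes)


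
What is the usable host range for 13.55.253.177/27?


Network: 13.55.253.160
Broadcast: 13.55.253.191
First usable = network + 1
Last usable = broadcast - 1
Range: 13.55.253.161 to 13.55.253.190


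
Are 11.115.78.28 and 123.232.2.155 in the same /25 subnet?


Mask: 255.255.255.128
11.115.78.28 AND mask = 11.115.78.0
123.232.2.155 AND mask = 123.232.2.128
No, different subnets (11.115.78.0 vs 123.232.2.128)


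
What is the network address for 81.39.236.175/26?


IP:   01010001.00100111.11101100.10101111
Mask: 11111111.11111111.11111111.11000000
AND operation:
Net:  01010001.00100111.11101100.10000000
Network: 81.39.236.128/26


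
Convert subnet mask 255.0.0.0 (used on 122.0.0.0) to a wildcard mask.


Subnet mask: 255.0.0.0
Wildcard = 255.255.255.255 - subnet mask
255 - 255 = 0
255 - 0 = 255
255 - 0 = 255
255 - 0 = 255
Wildcard: 0.255.255.255


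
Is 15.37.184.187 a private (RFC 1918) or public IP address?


RFC 1918 private ranges:
  10.0.0.0/8 (10.0.0.0 - 10.255.255.255)
  172.16.0.0/12 (172.16.0.0 - 172.31.255.255)
  192.168.0.0/16 (192.168.0.0 - 192.168.255.255)
Public (not in any RFC 1918 range)


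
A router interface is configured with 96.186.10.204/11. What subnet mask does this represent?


/11 means 11 network bits, 21 host bits
Binary: 11111111111000000000000000000000
Mask: 255.224.0.0


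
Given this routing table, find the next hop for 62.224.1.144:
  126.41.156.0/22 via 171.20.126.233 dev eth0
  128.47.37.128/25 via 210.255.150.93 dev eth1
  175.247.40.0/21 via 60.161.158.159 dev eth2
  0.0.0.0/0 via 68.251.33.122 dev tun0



Longest prefix match for 62.224.1.144:
  /22 126.41.156.0: no
  /25 128.47.37.128: no
  /21 175.247.40.0: no
  /0 0.0.0.0: MATCH
Selected: next-hop 68.251.33.122 via tun0 (matched /0)


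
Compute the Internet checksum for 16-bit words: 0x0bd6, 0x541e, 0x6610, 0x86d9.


Sum all words (with carry folding):
+ 0x0bd6 = 0x0bd6
+ 0x541e = 0x5ff4
+ 0x6610 = 0xc604
+ 0x86d9 = 0x4cde
One's complement: ~0x4cde
Checksum = 0xb321


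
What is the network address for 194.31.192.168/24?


IP:   11000010.00011111.11000000.10101000
Mask: 11111111.11111111.11111111.00000000
AND operation:
Net:  11000010.00011111.11000000.00000000
Network: 194.31.192.0/24


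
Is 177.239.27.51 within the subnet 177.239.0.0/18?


Subnet network: 177.239.0.0
Test IP AND mask: 177.239.0.0
Yes, 177.239.27.51 is in 177.239.0.0/18


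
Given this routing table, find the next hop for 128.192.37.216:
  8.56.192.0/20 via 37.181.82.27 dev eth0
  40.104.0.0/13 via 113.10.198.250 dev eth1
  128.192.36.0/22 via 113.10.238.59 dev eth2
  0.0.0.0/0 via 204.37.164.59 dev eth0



Longest prefix match for 128.192.37.216:
  /20 8.56.192.0: no
  /13 40.104.0.0: no
  /22 128.192.36.0: MATCH
  /0 0.0.0.0: MATCH
Selected: next-hop 113.10.238.59 via eth2 (matched /22)


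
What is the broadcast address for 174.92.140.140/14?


Network: 174.92.0.0/14
Host bits = 18
Set all host bits to 1:
Broadcast: 174.95.255.255


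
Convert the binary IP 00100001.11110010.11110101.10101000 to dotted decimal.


00100001 = 33
11110010 = 242
11110101 = 245
10101000 = 168
IP: 33.242.245.168


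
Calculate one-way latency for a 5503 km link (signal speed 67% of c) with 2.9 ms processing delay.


Speed = 0.67 * 3e5 km/s = 201000 km/s
Propagation delay = 5503 / 201000 = 0.0274 s = 27.3781 ms
Processing delay = 2.9 ms
Total one-way latency = 30.2781 ms


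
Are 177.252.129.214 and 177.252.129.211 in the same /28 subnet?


Mask: 255.255.255.240
177.252.129.214 AND mask = 177.252.129.208
177.252.129.211 AND mask = 177.252.129.208
Yes, same subnet (177.252.129.208)


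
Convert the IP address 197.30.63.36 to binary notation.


197 = 11000101
30 = 00011110
63 = 00111111
36 = 00100100
Binary: 11000101.00011110.00111111.00100100


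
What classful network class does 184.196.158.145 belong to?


First octet: 184
Binary: 10111000
10xxxxxx -> Class B (128-191)
Class B, default mask 255.255.0.0 (/16)


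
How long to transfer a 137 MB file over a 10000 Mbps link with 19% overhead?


Effective throughput = 10000 * (1 - 19/100) = 8100.0 Mbps
File size in Mb = 137 * 8 = 1096 Mb
Time = 1096 / 8100.0
Time = 0.1353 seconds


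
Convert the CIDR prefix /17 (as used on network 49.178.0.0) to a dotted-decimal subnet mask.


/17 means 17 network bits, 15 host bits
Binary: 11111111111111111000000000000000
Mask: 255.255.128.0


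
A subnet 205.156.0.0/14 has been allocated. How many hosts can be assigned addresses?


Host bits = 32 - 14 = 18
Total addresses = 2^18 = 262144
Usable = total - 2 (network and broadcast)
Usable hosts: 262142


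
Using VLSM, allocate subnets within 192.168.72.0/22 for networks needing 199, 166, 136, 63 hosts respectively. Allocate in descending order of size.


199 hosts -> /24 (254 usable): 192.168.72.0/24
166 hosts -> /24 (254 usable): 192.168.73.0/24
136 hosts -> /24 (254 usable): 192.168.74.0/24
63 hosts -> /25 (126 usable): 192.168.75.0/25
Allocation: 192.168.72.0/24 (199 hosts, 254 usable); 192.168.73.0/24 (166 hosts, 254 usable); 192.168.74.0/24 (136 hosts, 254 usable); 192.168.75.0/25 (63 hosts, 126 usable)


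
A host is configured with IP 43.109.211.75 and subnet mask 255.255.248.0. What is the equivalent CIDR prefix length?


Binary: 11111111.11111111.11111000.00000000
Count leading 1s
Prefix: /21


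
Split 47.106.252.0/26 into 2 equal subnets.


New prefix = 26 + 1 = 27
Each subnet has 32 addresses
  47.106.252.0/27
  47.106.252.32/27
Subnets: 47.106.252.0/27, 47.106.252.32/27


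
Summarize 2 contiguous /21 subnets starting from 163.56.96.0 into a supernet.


Original prefix: /21
Number of subnets: 2 = 2^1
New prefix = 21 - 1 = 20
Supernet: 163.56.96.0/20


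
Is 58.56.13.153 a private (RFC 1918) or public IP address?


RFC 1918 private ranges:
  10.0.0.0/8 (10.0.0.0 - 10.255.255.255)
  172.16.0.0/12 (172.16.0.0 - 172.31.255.255)
  192.168.0.0/16 (192.168.0.0 - 192.168.255.255)
Public (not in any RFC 1918 range)


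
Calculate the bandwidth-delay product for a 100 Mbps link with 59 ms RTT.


BDP = bandwidth * RTT
= 100 Mbps * 59 ms
= 100 * 1e6 * 59 / 1000 bits
= 5900000 bits
= 737500 bytes
= 720.2148 KB
BDP = 5900000 bits (737500 bytes)


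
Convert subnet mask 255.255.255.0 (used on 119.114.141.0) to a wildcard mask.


Subnet mask: 255.255.255.0
Wildcard = 255.255.255.255 - subnet mask
255 - 255 = 0
255 - 255 = 0
255 - 255 = 0
255 - 0 = 255
Wildcard: 0.0.0.255


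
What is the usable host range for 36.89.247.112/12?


Network: 36.80.0.0
Broadcast: 36.95.255.255
First usable = network + 1
Last usable = broadcast - 1
Range: 36.80.0.1 to 36.95.255.254


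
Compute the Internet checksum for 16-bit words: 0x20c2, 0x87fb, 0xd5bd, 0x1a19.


Sum all words (with carry folding):
+ 0x20c2 = 0x20c2
+ 0x87fb = 0xa8bd
+ 0xd5bd = 0x7e7b
+ 0x1a19 = 0x9894
One's complement: ~0x9894
Checksum = 0x676b


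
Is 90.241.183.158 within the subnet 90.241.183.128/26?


Subnet network: 90.241.183.128
Test IP AND mask: 90.241.183.128
Yes, 90.241.183.158 is in 90.241.183.128/26


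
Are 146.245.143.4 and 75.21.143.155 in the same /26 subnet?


Mask: 255.255.255.192
146.245.143.4 AND mask = 146.245.143.0
75.21.143.155 AND mask = 75.21.143.128
No, different subnets (146.245.143.0 vs 75.21.143.128)


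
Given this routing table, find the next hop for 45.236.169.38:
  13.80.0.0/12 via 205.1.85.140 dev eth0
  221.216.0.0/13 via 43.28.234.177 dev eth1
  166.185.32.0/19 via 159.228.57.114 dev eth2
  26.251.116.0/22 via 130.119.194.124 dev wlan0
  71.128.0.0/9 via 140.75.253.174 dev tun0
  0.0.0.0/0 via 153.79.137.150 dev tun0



Longest prefix match for 45.236.169.38:
  /12 13.80.0.0: no
  /13 221.216.0.0: no
  /19 166.185.32.0: no
  /22 26.251.116.0: no
  /9 71.128.0.0: no
  /0 0.0.0.0: MATCH
Selected: next-hop 153.79.137.150 via tun0 (matched /0)


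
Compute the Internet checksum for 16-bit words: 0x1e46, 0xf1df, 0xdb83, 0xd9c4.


Sum all words (with carry folding):
+ 0x1e46 = 0x1e46
+ 0xf1df = 0x1026
+ 0xdb83 = 0xeba9
+ 0xd9c4 = 0xc56e
One's complement: ~0xc56e
Checksum = 0x3a91


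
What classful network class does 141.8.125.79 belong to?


First octet: 141
Binary: 10001101
10xxxxxx -> Class B (128-191)
Class B, default mask 255.255.0.0 (/16)


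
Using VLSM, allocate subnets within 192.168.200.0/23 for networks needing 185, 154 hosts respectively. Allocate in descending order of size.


185 hosts -> /24 (254 usable): 192.168.200.0/24
154 hosts -> /24 (254 usable): 192.168.201.0/24
Allocation: 192.168.200.0/24 (185 hosts, 254 usable); 192.168.201.0/24 (154 hosts, 254 usable)


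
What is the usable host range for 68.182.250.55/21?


Network: 68.182.248.0
Broadcast: 68.182.255.255
First usable = network + 1
Last usable = broadcast - 1
Range: 68.182.248.1 to 68.182.255.254


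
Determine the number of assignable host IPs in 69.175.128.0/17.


Host bits = 32 - 17 = 15
Total addresses = 2^15 = 32768
Usable = total - 2 (network and broadcast)
Usable hosts: 32766


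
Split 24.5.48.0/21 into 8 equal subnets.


New prefix = 21 + 3 = 24
Each subnet has 256 addresses
  24.5.48.0/24
  24.5.49.0/24
  24.5.50.0/24
  24.5.51.0/24
  24.5.52.0/24
  24.5.53.0/24
  24.5.54.0/24
  24.5.55.0/24
Subnets: 24.5.48.0/24, 24.5.49.0/24, 24.5.50.0/24, 24.5.51.0/24, 24.5.52.0/24, 24.5.53.0/24, 24.5.54.0/24, 24.5.55.0/24


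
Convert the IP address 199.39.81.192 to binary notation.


199 = 11000111
39 = 00100111
81 = 01010001
192 = 11000000
Binary: 11000111.00100111.01010001.11000000


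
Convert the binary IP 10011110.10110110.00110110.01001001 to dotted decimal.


10011110 = 158
10110110 = 182
00110110 = 54
01001001 = 73
IP: 158.182.54.73


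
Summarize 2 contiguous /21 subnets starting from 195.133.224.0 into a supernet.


Original prefix: /21
Number of subnets: 2 = 2^1
New prefix = 21 - 1 = 20
Supernet: 195.133.224.0/20


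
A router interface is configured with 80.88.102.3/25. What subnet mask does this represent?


/25 means 25 network bits, 7 host bits
Binary: 11111111111111111111111110000000
Mask: 255.255.255.128


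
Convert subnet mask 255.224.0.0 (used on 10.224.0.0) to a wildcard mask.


Subnet mask: 255.224.0.0
Wildcard = 255.255.255.255 - subnet mask
255 - 255 = 0
255 - 224 = 31
255 - 0 = 255
255 - 0 = 255
Wildcard: 0.31.255.255


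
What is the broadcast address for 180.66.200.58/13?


Network: 180.64.0.0/13
Host bits = 19
Set all host bits to 1:
Broadcast: 180.71.255.255


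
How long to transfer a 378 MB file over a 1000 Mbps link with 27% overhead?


Effective throughput = 1000 * (1 - 27/100) = 730 Mbps
File size in Mb = 378 * 8 = 3024 Mb
Time = 3024 / 730
Time = 4.1425 seconds


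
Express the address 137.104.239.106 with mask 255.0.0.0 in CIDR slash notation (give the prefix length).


Binary: 11111111.00000000.00000000.00000000
Count leading 1s
Prefix: /8


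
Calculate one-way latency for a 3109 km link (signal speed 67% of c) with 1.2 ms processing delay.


Speed = 0.67 * 3e5 km/s = 201000 km/s
Propagation delay = 3109 / 201000 = 0.0155 s = 15.4677 ms
Processing delay = 1.2 ms
Total one-way latency = 16.6677 ms


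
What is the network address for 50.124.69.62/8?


IP:   00110010.01111100.01000101.00111110
Mask: 11111111.00000000.00000000.00000000
AND operation:
Net:  00110010.00000000.00000000.00000000
Network: 50.0.0.0/8


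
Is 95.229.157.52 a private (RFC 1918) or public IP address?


RFC 1918 private ranges:
  10.0.0.0/8 (10.0.0.0 - 10.255.255.255)
  172.16.0.0/12 (172.16.0.0 - 172.31.255.255)
  192.168.0.0/16 (192.168.0.0 - 192.168.255.255)
Public (not in any RFC 1918 range)


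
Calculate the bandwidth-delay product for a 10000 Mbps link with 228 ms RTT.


BDP = bandwidth * RTT
= 10000 Mbps * 228 ms
= 10000 * 1e6 * 228 / 1000 bits
= 2280000000 bits
= 285000000 bytes
= 278320.3125 KB
BDP = 2280000000 bits (285000000 bytes)


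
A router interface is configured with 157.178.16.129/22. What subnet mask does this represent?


/22 means 22 network bits, 10 host bits
Binary: 11111111111111111111110000000000
Mask: 255.255.252.0


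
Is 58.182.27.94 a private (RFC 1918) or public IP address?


RFC 1918 private ranges:
  10.0.0.0/8 (10.0.0.0 - 10.255.255.255)
  172.16.0.0/12 (172.16.0.0 - 172.31.255.255)
  192.168.0.0/16 (192.168.0.0 - 192.168.255.255)
Public (not in any RFC 1918 range)


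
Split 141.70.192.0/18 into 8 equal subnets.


New prefix = 18 + 3 = 21
Each subnet has 2048 addresses
  141.70.192.0/21
  141.70.200.0/21
  141.70.208.0/21
  141.70.216.0/21
  141.70.224.0/21
  141.70.232.0/21
  141.70.240.0/21
  141.70.248.0/21
Subnets: 141.70.192.0/21, 141.70.200.0/21, 141.70.208.0/21, 141.70.216.0/21, 141.70.224.0/21, 141.70.232.0/21, 141.70.240.0/21, 141.70.248.0/21
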